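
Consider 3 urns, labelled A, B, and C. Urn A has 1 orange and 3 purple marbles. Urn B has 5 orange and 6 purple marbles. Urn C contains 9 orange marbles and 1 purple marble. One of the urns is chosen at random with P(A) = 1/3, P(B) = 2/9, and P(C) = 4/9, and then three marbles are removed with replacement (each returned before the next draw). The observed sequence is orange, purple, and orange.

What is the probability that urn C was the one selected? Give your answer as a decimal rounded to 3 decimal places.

0.470

Under each hypothesis, the probability of the observed sequence is: P(data | urn A) = (1/4)(3/4)(1/4) = 0.046875; P(data | urn B) = (5/11)(6/11)(5/11) = 0.1127; P(data | urn C) = (9/10)(1/10)(9/10) = 0.081.
The prior-weighted likelihoods are 1/3 · 0.046875 = 0.015625, 2/9 · 0.1127 = 0.025044, 4/9 · 0.081 = 0.036; these sum to 0.076669.
By Bayes' rule, P(urn C | data) = (0.036) / (0.076669) = 0.46955.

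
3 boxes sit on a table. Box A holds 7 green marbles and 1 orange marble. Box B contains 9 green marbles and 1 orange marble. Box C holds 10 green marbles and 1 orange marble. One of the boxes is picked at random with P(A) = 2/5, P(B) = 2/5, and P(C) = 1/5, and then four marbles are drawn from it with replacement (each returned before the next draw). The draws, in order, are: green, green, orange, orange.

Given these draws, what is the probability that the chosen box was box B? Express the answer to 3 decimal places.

0.345

The likelihood of the observed sequence under each hypothesis: P(data | box A) = (7/8)(7/8)(1/8)(1/8) = 0.011963; P(data | box B) = (9/10)(9/10)(1/10)(1/10) = 0.0081; P(data | box C) = (10/11)(10/11)(1/11)(1/11) = 0.0068301.
Multiplying each by its prior: 2/5 · 0.011963 = 0.0047852, 2/5 · 0.0081 = 0.00324, 1/5 · 0.0068301 = 0.001366; summing to 0.0093912.
So P(box B | data) = (0.00324) / (0.0093912) = 0.345.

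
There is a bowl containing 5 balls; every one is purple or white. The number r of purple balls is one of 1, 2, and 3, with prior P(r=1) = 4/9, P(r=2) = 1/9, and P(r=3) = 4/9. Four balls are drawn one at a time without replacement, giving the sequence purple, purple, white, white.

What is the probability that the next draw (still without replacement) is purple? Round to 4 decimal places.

0.8000

The likelihood of the observed sequence under each hypothesis: P(data | r = 1) = (1/5)(0/4) = 0; P(data | r = 2) = (2/5)(1/4)(3/3)(2/2) = 1/10; P(data | r = 3) = (3/5)(2/4)(2/3)(1/2) = 1/10.
Weighting by the prior gives 4/9 · 0 = 0, 1/9 · 1/10 = 1/90, 4/9 · 1/10 = 2/45; these sum to 1/18.
Normalising, the posterior is P(r = 1 | data) = 0, P(r = 2 | data) = 1/5, P(r = 3 | data) = 4/5.
The predictive probability is P(purple next | data) = (0)(1/5) + (1)(4/5) = 4/5.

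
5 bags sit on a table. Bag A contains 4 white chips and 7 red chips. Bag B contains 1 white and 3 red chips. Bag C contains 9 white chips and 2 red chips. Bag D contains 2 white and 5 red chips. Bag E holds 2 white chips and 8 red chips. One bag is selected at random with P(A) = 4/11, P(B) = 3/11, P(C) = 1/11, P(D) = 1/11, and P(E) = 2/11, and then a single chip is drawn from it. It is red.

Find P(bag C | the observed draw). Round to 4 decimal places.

For each hypothesis, P(data | H) works out to: P(data | bag A) = (7/11) = 0.63636; P(data | bag B) = (3/4) = 0.75; P(data | bag C) = (2/11) = 0.18182; P(data | bag D) = (5/7) = 0.71429; P(data | bag E) = (8/10) = 0.8.
Multiplying each by its prior: 4/11 · 0.63636 = 0.2314, 3/11 · 0.75 = 0.20455, 1/11 · 0.18182 = 0.016529, 1/11 · 0.71429 = 0.064935, 2/11 · 0.8 = 0.14545; these sum to 0.66287.
By Bayes' rule, P(bag C | data) = (0.016529) / (0.66287) = 0.024935.

0.0249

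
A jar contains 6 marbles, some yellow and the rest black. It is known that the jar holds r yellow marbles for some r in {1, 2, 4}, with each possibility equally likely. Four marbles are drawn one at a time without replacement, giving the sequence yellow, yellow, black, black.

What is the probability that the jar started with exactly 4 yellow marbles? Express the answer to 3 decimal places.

Under each hypothesis, the probability of the observed sequence is: P(data | r = 1) = (1/6)(0/5) = 0; P(data | r = 2) = (2/6)(1/5)(4/4)(3/3) = 1/15; P(data | r = 4) = (4/6)(3/5)(2/4)(1/3) = 1/15.
Multiplying each by its prior: 1/3 · 0 = 0, 1/3 · 1/15 = 1/45, 1/3 · 1/15 = 1/45; summing to 2/45.
Hence P(r = 4 | data) = (1/45) / (2/45) = 1/2.

0.500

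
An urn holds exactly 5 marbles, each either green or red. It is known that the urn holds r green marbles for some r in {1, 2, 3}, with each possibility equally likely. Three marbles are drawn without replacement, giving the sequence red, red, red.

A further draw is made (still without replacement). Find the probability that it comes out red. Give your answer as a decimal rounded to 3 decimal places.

For each hypothesis, P(data | H) works out to: P(data | r = 1) = (4/5)(3/4)(2/3) = 2/5; P(data | r = 2) = (3/5)(2/4)(1/3) = 1/10; P(data | r = 3) = (2/5)(1/4)(0/3) = 0.
Weighting by the prior gives 1/3 · 2/5 = 2/15, 1/3 · 1/10 = 1/30, 1/3 · 0 = 0; summing to 1/6.
The posterior is then P(r = 1 | data) = 4/5, P(r = 2 | data) = 1/5, P(r = 3 | data) = 0.
Averaging over the posterior, P(red next | data) = (1/2)(4/5) + (0)(1/5) = 2/5.

0.400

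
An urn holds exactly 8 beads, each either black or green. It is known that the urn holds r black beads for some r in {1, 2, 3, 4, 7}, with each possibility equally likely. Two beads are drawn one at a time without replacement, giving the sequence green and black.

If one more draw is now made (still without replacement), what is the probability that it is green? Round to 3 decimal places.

0.614

For each hypothesis, P(data | H) works out to: P(data | r = 1) = (7/8)(1/7) = 1/8; P(data | r = 2) = (6/8)(2/7) = 3/14; P(data | r = 3) = (5/8)(3/7) = 15/56; P(data | r = 4) = (4/8)(4/7) = 2/7; P(data | r = 7) = (1/8)(7/7) = 1/8.
The prior-weighted likelihoods are 1/5 · 1/8 = 1/40, 1/5 · 3/14 = 3/70, 1/5 · 15/56 = 3/56, 1/5 · 2/7 = 2/35, 1/5 · 1/8 = 1/40; summing to 57/280.
The posterior is then P(r = 1 | data) = 7/57, P(r = 2 | data) = 4/19, P(r = 3 | data) = 5/19, P(r = 4 | data) = 16/57, P(r = 7 | data) = 7/57.
The predictive probability is P(green next | data) = (1)(7/57) + (5/6)(4/19) + (2/3)(5/19) + (1/2)(16/57) + (0)(7/57) = 35/57.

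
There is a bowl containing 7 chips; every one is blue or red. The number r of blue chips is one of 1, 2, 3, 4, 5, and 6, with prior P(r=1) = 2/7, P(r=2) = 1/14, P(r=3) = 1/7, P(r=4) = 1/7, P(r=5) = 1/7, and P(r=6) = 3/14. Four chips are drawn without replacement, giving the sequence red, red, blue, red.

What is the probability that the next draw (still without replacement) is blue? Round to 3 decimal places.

0.232

Compute the likelihood of the observed sequence for each case: P(data | r = 1) = (6/7)(5/6)(1/5)(4/4) = 1/7; P(data | r = 2) = (5/7)(4/6)(2/5)(3/4) = 1/7; P(data | r = 3) = (4/7)(3/6)(3/5)(2/4) = 3/35; P(data | r = 4) = (3/7)(2/6)(4/5)(1/4) = 1/35; P(data | r = 5) = (2/7)(1/6)(5/5)(0/4) = 0; P(data | r = 6) = (1/7)(0/6) = 0.
Weighting by the prior gives 2/7 · 1/7 = 2/49, 1/14 · 1/7 = 1/98, 1/7 · 3/35 = 3/245, 1/7 · 1/35 = 1/245, 1/7 · 0 = 0, 3/14 · 0 = 0; these sum to 33/490.
Normalising, the posterior is P(r = 1 | data) = 20/33, P(r = 2 | data) = 5/33, P(r = 3 | data) = 2/11, P(r = 4 | data) = 2/33, P(r = 5 | data) = 0, P(r = 6 | data) = 0.
So P(blue next | data) = Σ P(blue next | H) P(H | data) = (0)(20/33) + (1/3)(5/33) + (2/3)(2/11) + (1)(2/33) = 23/99.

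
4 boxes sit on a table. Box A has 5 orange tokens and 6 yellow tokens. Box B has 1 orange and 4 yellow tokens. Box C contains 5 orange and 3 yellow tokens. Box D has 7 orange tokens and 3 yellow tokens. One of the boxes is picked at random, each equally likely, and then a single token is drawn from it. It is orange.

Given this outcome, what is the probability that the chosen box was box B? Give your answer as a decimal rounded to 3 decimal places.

Compute the likelihood of this draw for each case: P(data | box A) = (5/11) = 0.45455; P(data | box B) = (1/5) = 0.2; P(data | box C) = (5/8) = 0.625; P(data | box D) = (7/10) = 0.7.
The prior-weighted likelihoods are 1/4 · 0.45455 = 0.11364, 1/4 · 0.2 = 0.05, 1/4 · 0.625 = 0.15625, 1/4 · 0.7 = 0.175; with total 0.49489.
By Bayes' rule, P(box B | data) = (0.05) / (0.49489) = 0.10103.

0.101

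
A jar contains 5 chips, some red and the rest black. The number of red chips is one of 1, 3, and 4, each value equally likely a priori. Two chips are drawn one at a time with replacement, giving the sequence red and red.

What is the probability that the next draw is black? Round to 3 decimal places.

0.292

For each hypothesis, P(data | H) works out to: P(data | r = 1) = (1/5)(1/5) = 1/25; P(data | r = 3) = (3/5)(3/5) = 9/25; P(data | r = 4) = (4/5)(4/5) = 16/25.
Weighting by the prior gives 1/3 · 1/25 = 1/75, 1/3 · 9/25 = 3/25, 1/3 · 16/25 = 16/75; summing to 26/75.
Normalising, the posterior is P(r = 1 | data) = 1/26, P(r = 3 | data) = 9/26, P(r = 4 | data) = 8/13.
Averaging over the posterior, P(black next | data) = (4/5)(1/26) + (2/5)(9/26) + (1/5)(8/13) = 19/65.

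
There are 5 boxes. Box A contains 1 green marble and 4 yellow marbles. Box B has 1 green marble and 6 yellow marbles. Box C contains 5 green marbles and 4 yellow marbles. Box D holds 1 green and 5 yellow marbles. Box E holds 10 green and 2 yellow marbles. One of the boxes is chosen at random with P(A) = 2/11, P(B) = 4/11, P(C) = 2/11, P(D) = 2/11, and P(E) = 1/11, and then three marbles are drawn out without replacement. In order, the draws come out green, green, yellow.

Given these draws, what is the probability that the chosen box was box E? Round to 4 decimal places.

For each hypothesis, P(data | H) works out to: P(data | box A) = (1/5)(0/4) = 0; P(data | box B) = (1/7)(0/6) = 0; P(data | box C) = (5/9)(4/8)(4/7) = 0.15873; P(data | box D) = (1/6)(0/5) = 0; P(data | box E) = (10/12)(9/11)(2/10) = 0.13636.
Weighting by the prior gives 2/11 · 0 = 0, 4/11 · 0 = 0, 2/11 · 0.15873 = 0.02886, 2/11 · 0 = 0, 1/11 · 0.13636 = 0.012397; these sum to 0.041257.
Therefore the posterior P(box E | data) = (0.012397) / (0.041257) = 0.30048.

0.3005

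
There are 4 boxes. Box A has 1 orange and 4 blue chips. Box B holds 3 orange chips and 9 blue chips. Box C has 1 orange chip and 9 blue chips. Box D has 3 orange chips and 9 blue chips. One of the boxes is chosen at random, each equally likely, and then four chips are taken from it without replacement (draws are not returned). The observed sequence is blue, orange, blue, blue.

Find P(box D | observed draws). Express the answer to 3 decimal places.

0.230

The likelihood of the observed sequence under each hypothesis: P(data | box A) = (4/5)(1/4)(3/3)(2/2) = 1/5; P(data | box B) = (9/12)(3/11)(8/10)(7/9) = 7/55; P(data | box C) = (9/10)(1/9)(8/8)(7/7) = 1/10; P(data | box D) = (9/12)(3/11)(8/10)(7/9) = 7/55.
The prior-weighted likelihoods are 1/4 · 1/5 = 1/20, 1/4 · 7/55 = 7/220, 1/4 · 1/10 = 1/40, 1/4 · 7/55 = 7/220; with total 61/440.
Hence P(box D | data) = (7/220) / (61/440) = 14/61.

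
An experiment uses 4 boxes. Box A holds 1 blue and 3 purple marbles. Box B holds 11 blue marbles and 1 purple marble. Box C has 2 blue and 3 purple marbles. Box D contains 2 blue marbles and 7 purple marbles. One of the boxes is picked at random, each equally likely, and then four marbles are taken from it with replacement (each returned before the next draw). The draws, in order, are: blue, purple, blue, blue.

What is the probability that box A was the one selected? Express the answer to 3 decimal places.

The likelihood of the observed sequence under each hypothesis: P(data | box A) = (1/4)(3/4)(1/4)(1/4) = 0.011719; P(data | box B) = (11/12)(1/12)(11/12)(11/12) = 0.064188; P(data | box C) = (2/5)(3/5)(2/5)(2/5) = 0.0384; P(data | box D) = (2/9)(7/9)(2/9)(2/9) = 0.0085353.
The prior-weighted likelihoods are 1/4 · 0.011719 = 0.0029297, 1/4 · 0.064188 = 0.016047, 1/4 · 0.0384 = 0.0096, 1/4 · 0.0085353 = 0.0021338; with total 0.03071.
By Bayes' rule, P(box A | data) = (0.0029297) / (0.03071) = 0.095397.

0.095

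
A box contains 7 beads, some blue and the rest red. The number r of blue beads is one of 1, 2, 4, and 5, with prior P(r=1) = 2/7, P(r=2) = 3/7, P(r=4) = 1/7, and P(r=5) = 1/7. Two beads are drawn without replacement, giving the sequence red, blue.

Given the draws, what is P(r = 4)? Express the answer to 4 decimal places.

0.1875

Under each hypothesis, the probability of the observed sequence is: P(data | r = 1) = (6/7)(1/6) = 1/7; P(data | r = 2) = (5/7)(2/6) = 5/21; P(data | r = 4) = (3/7)(4/6) = 2/7; P(data | r = 5) = (2/7)(5/6) = 5/21.
Weighting by the prior gives 2/7 · 1/7 = 2/49, 3/7 · 5/21 = 5/49, 1/7 · 2/7 = 2/49, 1/7 · 5/21 = 5/147; these sum to 32/147.
Therefore the posterior P(r = 4 | data) = (2/49) / (32/147) = 3/16.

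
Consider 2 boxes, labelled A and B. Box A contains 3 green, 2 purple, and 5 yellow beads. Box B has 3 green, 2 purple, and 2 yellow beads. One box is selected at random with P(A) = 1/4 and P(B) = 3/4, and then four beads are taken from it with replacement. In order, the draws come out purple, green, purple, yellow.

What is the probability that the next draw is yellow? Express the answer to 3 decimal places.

0.321

For each hypothesis, P(data | H) works out to: P(data | box A) = (2/10)(3/10)(2/10)(5/10) = 0.006; P(data | box B) = (2/7)(3/7)(2/7)(2/7) = 0.0099958.
The prior-weighted likelihoods are 1/4 · 0.006 = 0.0015, 3/4 · 0.0099958 = 0.0074969; summing to 0.0089969.
Normalising, the posterior is P(box A | data) = 0.16672, P(box B | data) = 0.83328.
Averaging over the posterior, P(yellow next | data) = (1/2)(0.16672) + (2/7)(0.83328) = 0.32144.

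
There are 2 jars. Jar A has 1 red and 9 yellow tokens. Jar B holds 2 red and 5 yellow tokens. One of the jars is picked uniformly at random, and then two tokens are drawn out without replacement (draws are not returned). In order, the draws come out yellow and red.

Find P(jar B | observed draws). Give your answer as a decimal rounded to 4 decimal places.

The likelihood of the observed sequence under each hypothesis: P(data | jar A) = (9/10)(1/9) = 1/10; P(data | jar B) = (5/7)(2/6) = 5/21.
Weighting by the prior gives 1/2 · 1/10 = 1/20, 1/2 · 5/21 = 5/42; with total 71/420.
Therefore the posterior P(jar B | data) = (5/42) / (71/420) = 50/71.

0.7042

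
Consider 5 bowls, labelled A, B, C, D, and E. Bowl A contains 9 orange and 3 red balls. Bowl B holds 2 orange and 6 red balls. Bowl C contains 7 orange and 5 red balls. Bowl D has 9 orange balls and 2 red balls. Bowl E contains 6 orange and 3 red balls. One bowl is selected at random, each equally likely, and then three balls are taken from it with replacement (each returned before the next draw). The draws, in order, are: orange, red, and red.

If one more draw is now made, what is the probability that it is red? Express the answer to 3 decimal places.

Under each hypothesis, the probability of the observed sequence is: P(data | bowl A) = (9/12)(3/12)(3/12) = 0.046875; P(data | bowl B) = (2/8)(6/8)(6/8) = 0.14062; P(data | bowl C) = (7/12)(5/12)(5/12) = 0.10127; P(data | bowl D) = (9/11)(2/11)(2/11) = 0.027047; P(data | bowl E) = (6/9)(3/9)(3/9) = 0.074074.
Weighting by the prior gives 1/5 · 0.046875 = 0.009375, 1/5 · 0.14062 = 0.028125, 1/5 · 0.10127 = 0.020255, 1/5 · 0.027047 = 0.0054095, 1/5 · 0.074074 = 0.014815; with total 0.077979.
Dividing through by the total gives posterior P(bowl A | data) = 0.12022, P(bowl B | data) = 0.36067, P(bowl C | data) = 0.25974, P(bowl D | data) = 0.069371, P(bowl E | data) = 0.18998.
So P(red next | data) = Σ P(red next | H) P(H | data) = (1/4)(0.12022) + (3/4)(0.36067) + (5/12)(0.25974) + (2/11)(0.069371) + (1/3)(0.18998) = 0.48473.

0.485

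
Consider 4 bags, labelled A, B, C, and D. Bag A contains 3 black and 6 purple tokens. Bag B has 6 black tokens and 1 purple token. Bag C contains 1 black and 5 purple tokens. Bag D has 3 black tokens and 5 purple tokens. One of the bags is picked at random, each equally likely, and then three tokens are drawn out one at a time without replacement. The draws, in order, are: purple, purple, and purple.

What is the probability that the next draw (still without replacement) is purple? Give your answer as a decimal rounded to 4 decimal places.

0.5714

Compute the likelihood of the observed sequence for each case: P(data | bag A) = (6/9)(5/8)(4/7) = 5/21; P(data | bag B) = (1/7)(0/6) = 0; P(data | bag C) = (5/6)(4/5)(3/4) = 1/2; P(data | bag D) = (5/8)(4/7)(3/6) = 5/28.
Weighting by the prior gives 1/4 · 5/21 = 5/84, 1/4 · 0 = 0, 1/4 · 1/2 = 1/8, 1/4 · 5/28 = 5/112; with total 11/48.
Normalising, the posterior is P(bag A | data) = 20/77, P(bag B | data) = 0, P(bag C | data) = 6/11, P(bag D | data) = 15/77.
So P(purple next | data) = Σ P(purple next | H) P(H | data) = (1/2)(20/77) + (2/3)(6/11) + (2/5)(15/77) = 4/7.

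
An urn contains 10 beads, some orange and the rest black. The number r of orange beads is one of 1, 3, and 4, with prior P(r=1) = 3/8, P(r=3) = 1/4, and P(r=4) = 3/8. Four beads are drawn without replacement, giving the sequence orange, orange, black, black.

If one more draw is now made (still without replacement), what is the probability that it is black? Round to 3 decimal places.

0.720

The likelihood of the observed sequence under each hypothesis: P(data | r = 1) = (1/10)(0/9) = 0; P(data | r = 3) = (3/10)(2/9)(7/8)(6/7) = 1/20; P(data | r = 4) = (4/10)(3/9)(6/8)(5/7) = 1/14.
Multiplying each by its prior: 3/8 · 0 = 0, 1/4 · 1/20 = 1/80, 3/8 · 1/14 = 3/112; these sum to 11/280.
Dividing through by the total gives posterior P(r = 1 | data) = 0, P(r = 3 | data) = 7/22, P(r = 4 | data) = 15/22.
Averaging over the posterior, P(black next | data) = (5/6)(7/22) + (2/3)(15/22) = 95/132.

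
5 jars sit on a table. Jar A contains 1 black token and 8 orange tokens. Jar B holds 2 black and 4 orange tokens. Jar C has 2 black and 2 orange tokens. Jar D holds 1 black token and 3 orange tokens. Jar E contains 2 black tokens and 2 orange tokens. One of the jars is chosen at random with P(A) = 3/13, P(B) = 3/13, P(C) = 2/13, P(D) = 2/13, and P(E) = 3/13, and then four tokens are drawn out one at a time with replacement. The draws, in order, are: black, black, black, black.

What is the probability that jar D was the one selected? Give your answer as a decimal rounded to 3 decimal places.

0.022

The likelihood of the observed sequence under each hypothesis: P(data | jar A) = (1/9)(1/9)(1/9)(1/9) = 0.00015242; P(data | jar B) = (2/6)(2/6)(2/6)(2/6) = 0.012346; P(data | jar C) = (2/4)(2/4)(2/4)(2/4) = 0.0625; P(data | jar D) = (1/4)(1/4)(1/4)(1/4) = 0.0039062; P(data | jar E) = (2/4)(2/4)(2/4)(2/4) = 0.0625.
The prior-weighted likelihoods are 3/13 · 0.00015242 = 3.5173e-05, 3/13 · 0.012346 = 0.002849, 2/13 · 0.0625 = 0.0096154, 2/13 · 0.0039062 = 0.00060096, 3/13 · 0.0625 = 0.014423; summing to 0.027524.
So P(jar D | data) = (0.00060096) / (0.027524) = 0.021834.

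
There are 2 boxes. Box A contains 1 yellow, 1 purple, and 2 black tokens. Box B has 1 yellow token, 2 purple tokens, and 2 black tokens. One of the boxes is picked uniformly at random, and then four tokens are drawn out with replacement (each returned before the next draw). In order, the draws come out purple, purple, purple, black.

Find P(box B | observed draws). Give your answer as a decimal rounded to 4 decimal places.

The likelihood of the observed sequence under each hypothesis: P(data | box A) = (1/4)(1/4)(1/4)(2/4) = 0.0078125; P(data | box B) = (2/5)(2/5)(2/5)(2/5) = 0.0256.
Multiplying each by its prior: 1/2 · 0.0078125 = 0.0039062, 1/2 · 0.0256 = 0.0128; with total 0.016706.
So P(box B | data) = (0.0128) / (0.016706) = 0.76618.

0.7662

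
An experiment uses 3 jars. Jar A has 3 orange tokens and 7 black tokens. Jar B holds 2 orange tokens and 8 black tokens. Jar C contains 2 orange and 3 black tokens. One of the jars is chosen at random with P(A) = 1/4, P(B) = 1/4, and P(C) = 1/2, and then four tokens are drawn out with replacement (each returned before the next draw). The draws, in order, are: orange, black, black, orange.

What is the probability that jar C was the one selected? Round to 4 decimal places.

For each hypothesis, P(data | H) works out to: P(data | jar A) = (3/10)(7/10)(7/10)(3/10) = 0.0441; P(data | jar B) = (2/10)(8/10)(8/10)(2/10) = 0.0256; P(data | jar C) = (2/5)(3/5)(3/5)(2/5) = 0.0576.
Weighting by the prior gives 1/4 · 0.0441 = 0.011025, 1/4 · 0.0256 = 0.0064, 1/2 · 0.0576 = 0.0288; summing to 0.046225.
Hence P(jar C | data) = (0.0288) / (0.046225) = 0.62304.

0.6230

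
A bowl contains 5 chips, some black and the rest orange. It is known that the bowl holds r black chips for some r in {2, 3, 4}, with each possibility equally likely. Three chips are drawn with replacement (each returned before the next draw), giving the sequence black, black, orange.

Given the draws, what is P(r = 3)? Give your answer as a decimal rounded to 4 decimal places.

The likelihood of the observed sequence under each hypothesis: P(data | r = 2) = (2/5)(2/5)(3/5) = 12/125; P(data | r = 3) = (3/5)(3/5)(2/5) = 18/125; P(data | r = 4) = (4/5)(4/5)(1/5) = 16/125.
Multiplying each by its prior: 1/3 · 12/125 = 4/125, 1/3 · 18/125 = 6/125, 1/3 · 16/125 = 16/375; summing to 46/375.
So P(r = 3 | data) = (6/125) / (46/375) = 9/23.

0.3913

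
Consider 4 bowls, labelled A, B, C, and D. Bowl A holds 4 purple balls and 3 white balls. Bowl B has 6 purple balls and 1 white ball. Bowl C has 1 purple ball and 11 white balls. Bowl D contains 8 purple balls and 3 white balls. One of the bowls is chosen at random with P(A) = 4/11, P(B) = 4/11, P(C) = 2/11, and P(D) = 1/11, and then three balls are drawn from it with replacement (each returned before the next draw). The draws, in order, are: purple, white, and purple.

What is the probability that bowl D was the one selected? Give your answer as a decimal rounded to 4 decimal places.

0.1269

Compute the likelihood of the observed sequence for each case: P(data | bowl A) = (4/7)(3/7)(4/7) = 0.13994; P(data | bowl B) = (6/7)(1/7)(6/7) = 0.10496; P(data | bowl C) = (1/12)(11/12)(1/12) = 0.0063657; P(data | bowl D) = (8/11)(3/11)(8/11) = 0.14425.
The prior-weighted likelihoods are 4/11 · 0.13994 = 0.050888, 4/11 · 0.10496 = 0.038166, 2/11 · 0.0063657 = 0.0011574, 1/11 · 0.14425 = 0.013114; with total 0.10333.
By Bayes' rule, P(bowl D | data) = (0.013114) / (0.10333) = 0.12692.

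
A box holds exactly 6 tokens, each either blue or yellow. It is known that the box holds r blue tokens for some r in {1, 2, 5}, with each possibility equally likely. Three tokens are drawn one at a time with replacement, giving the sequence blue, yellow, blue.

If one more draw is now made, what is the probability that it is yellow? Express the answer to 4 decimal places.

0.4130

Compute the likelihood of the observed sequence for each case: P(data | r = 1) = (1/6)(5/6)(1/6) = 5/216; P(data | r = 2) = (2/6)(4/6)(2/6) = 2/27; P(data | r = 5) = (5/6)(1/6)(5/6) = 25/216.
The prior-weighted likelihoods are 1/3 · 5/216 = 5/648, 1/3 · 2/27 = 2/81, 1/3 · 25/216 = 25/648; summing to 23/324.
Normalising, the posterior is P(r = 1 | data) = 5/46, P(r = 2 | data) = 8/23, P(r = 5 | data) = 25/46.
Averaging over the posterior, P(yellow next | data) = (5/6)(5/46) + (2/3)(8/23) + (1/6)(25/46) = 19/46.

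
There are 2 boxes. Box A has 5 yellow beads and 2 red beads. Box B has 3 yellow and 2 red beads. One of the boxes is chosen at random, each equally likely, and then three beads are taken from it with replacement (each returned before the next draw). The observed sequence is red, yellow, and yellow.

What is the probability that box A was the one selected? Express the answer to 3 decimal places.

0.503

The likelihood of the observed sequence under each hypothesis: P(data | box A) = (2/7)(5/7)(5/7) = 0.14577; P(data | box B) = (2/5)(3/5)(3/5) = 0.144.
Weighting by the prior gives 1/2 · 0.14577 = 0.072886, 1/2 · 0.144 = 0.072; with total 0.14489.
Therefore the posterior P(box A | data) = (0.072886) / (0.14489) = 0.50306.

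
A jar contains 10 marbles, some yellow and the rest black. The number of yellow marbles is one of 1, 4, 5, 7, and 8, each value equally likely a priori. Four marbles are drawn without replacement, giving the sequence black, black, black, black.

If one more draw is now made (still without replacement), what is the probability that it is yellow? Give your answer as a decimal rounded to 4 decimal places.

0.2409

Compute the likelihood of the observed sequence for each case: P(data | r = 1) = (9/10)(8/9)(7/8)(6/7) = 3/5; P(data | r = 4) = (6/10)(5/9)(4/8)(3/7) = 1/14; P(data | r = 5) = (5/10)(4/9)(3/8)(2/7) = 1/42; P(data | r = 7) = (3/10)(2/9)(1/8)(0/7) = 0; P(data | r = 8) = (2/10)(1/9)(0/8) = 0.
Weighting by the prior gives 1/5 · 3/5 = 3/25, 1/5 · 1/14 = 1/70, 1/5 · 1/42 = 1/210, 1/5 · 0 = 0, 1/5 · 0 = 0; with total 73/525.
The posterior is then P(r = 1 | data) = 63/73, P(r = 4 | data) = 15/146, P(r = 5 | data) = 5/146, P(r = 7 | data) = 0, P(r = 8 | data) = 0.
Averaging over the posterior, P(yellow next | data) = (1/6)(63/73) + (2/3)(15/146) + (5/6)(5/146) = 211/876.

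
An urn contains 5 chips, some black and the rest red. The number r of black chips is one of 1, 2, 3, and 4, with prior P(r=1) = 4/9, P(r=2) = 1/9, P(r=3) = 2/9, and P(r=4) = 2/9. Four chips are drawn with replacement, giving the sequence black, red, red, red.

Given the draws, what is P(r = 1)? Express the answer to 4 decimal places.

0.6995

Compute the likelihood of the observed sequence for each case: P(data | r = 1) = (1/5)(4/5)(4/5)(4/5) = 0.1024; P(data | r = 2) = (2/5)(3/5)(3/5)(3/5) = 0.0864; P(data | r = 3) = (3/5)(2/5)(2/5)(2/5) = 0.0384; P(data | r = 4) = (4/5)(1/5)(1/5)(1/5) = 0.0064.
Multiplying each by its prior: 4/9 · 0.1024 = 0.045511, 1/9 · 0.0864 = 0.0096, 2/9 · 0.0384 = 0.0085333, 2/9 · 0.0064 = 0.0014222; with total 0.065067.
Therefore the posterior P(r = 1 | data) = (0.045511) / (0.065067) = 0.69945.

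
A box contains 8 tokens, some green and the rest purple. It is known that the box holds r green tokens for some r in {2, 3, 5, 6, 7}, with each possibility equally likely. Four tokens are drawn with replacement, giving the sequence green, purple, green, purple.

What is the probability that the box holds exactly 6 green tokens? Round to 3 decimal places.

0.183

Under each hypothesis, the probability of the observed sequence is: P(data | r = 2) = (2/8)(6/8)(2/8)(6/8) = 0.035156; P(data | r = 3) = (3/8)(5/8)(3/8)(5/8) = 0.054932; P(data | r = 5) = (5/8)(3/8)(5/8)(3/8) = 0.054932; P(data | r = 6) = (6/8)(2/8)(6/8)(2/8) = 0.035156; P(data | r = 7) = (7/8)(1/8)(7/8)(1/8) = 0.011963.
The prior-weighted likelihoods are 1/5 · 0.035156 = 0.0070313, 1/5 · 0.054932 = 0.010986, 1/5 · 0.054932 = 0.010986, 1/5 · 0.035156 = 0.0070313, 1/5 · 0.011963 = 0.0023926; with total 0.038428.
By Bayes' rule, P(r = 6 | data) = (0.0070313) / (0.038428) = 0.18297.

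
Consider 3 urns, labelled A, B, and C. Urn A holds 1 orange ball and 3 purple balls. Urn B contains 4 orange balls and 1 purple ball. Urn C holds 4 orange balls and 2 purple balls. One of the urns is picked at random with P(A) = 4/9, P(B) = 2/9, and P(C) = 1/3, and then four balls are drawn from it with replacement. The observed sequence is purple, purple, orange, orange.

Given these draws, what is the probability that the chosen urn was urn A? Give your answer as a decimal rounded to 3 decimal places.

0.414

The likelihood of the observed sequence under each hypothesis: P(data | urn A) = (3/4)(3/4)(1/4)(1/4) = 0.035156; P(data | urn B) = (1/5)(1/5)(4/5)(4/5) = 0.0256; P(data | urn C) = (2/6)(2/6)(4/6)(4/6) = 0.049383.
Multiplying each by its prior: 4/9 · 0.035156 = 0.015625, 2/9 · 0.0256 = 0.0056889, 1/3 · 0.049383 = 0.016461; summing to 0.037775.
By Bayes' rule, P(urn A | data) = (0.015625) / (0.037775) = 0.41364.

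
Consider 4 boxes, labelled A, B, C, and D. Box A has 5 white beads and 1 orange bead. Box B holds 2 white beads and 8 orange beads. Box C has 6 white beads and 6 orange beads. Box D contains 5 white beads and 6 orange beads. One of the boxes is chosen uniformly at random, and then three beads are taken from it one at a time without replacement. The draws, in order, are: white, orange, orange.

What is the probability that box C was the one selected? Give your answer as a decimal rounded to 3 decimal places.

For each hypothesis, P(data | H) works out to: P(data | box A) = (5/6)(1/5)(0/4) = 0; P(data | box B) = (2/10)(8/9)(7/8) = 0.15556; P(data | box C) = (6/12)(6/11)(5/10) = 0.13636; P(data | box D) = (5/11)(6/10)(5/9) = 0.15152.
Weighting by the prior gives 1/4 · 0 = 0, 1/4 · 0.15556 = 0.038889, 1/4 · 0.13636 = 0.034091, 1/4 · 0.15152 = 0.037879; with total 0.11086.
So P(box C | data) = (0.034091) / (0.11086) = 0.30752.

0.308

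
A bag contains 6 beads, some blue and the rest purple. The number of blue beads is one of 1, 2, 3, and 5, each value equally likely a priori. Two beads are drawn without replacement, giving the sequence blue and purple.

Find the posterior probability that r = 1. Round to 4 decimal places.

The likelihood of the observed sequence under each hypothesis: P(data | r = 1) = (1/6)(5/5) = 1/6; P(data | r = 2) = (2/6)(4/5) = 4/15; P(data | r = 3) = (3/6)(3/5) = 3/10; P(data | r = 5) = (5/6)(1/5) = 1/6.
Multiplying each by its prior: 1/4 · 1/6 = 1/24, 1/4 · 4/15 = 1/15, 1/4 · 3/10 = 3/40, 1/4 · 1/6 = 1/24; these sum to 9/40.
Therefore the posterior P(r = 1 | data) = (1/24) / (9/40) = 5/27.

0.1852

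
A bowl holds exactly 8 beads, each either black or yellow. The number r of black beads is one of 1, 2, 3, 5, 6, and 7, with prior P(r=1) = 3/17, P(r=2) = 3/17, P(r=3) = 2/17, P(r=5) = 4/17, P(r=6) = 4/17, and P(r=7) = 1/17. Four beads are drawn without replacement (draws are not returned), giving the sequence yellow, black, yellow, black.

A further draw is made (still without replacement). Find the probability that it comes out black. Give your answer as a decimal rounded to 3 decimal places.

Under each hypothesis, the probability of the observed sequence is: P(data | r = 1) = (7/8)(1/7)(6/6)(0/5) = 0; P(data | r = 2) = (6/8)(2/7)(5/6)(1/5) = 1/28; P(data | r = 3) = (5/8)(3/7)(4/6)(2/5) = 1/14; P(data | r = 5) = (3/8)(5/7)(2/6)(4/5) = 1/14; P(data | r = 6) = (2/8)(6/7)(1/6)(5/5) = 1/28; P(data | r = 7) = (1/8)(7/7)(0/6) = 0.
The prior-weighted likelihoods are 3/17 · 0 = 0, 3/17 · 1/28 = 3/476, 2/17 · 1/14 = 1/119, 4/17 · 1/14 = 2/119, 4/17 · 1/28 = 1/119, 1/17 · 0 = 0; these sum to 19/476.
The posterior is then P(r = 1 | data) = 0, P(r = 2 | data) = 3/19, P(r = 3 | data) = 4/19, P(r = 5 | data) = 8/19, P(r = 6 | data) = 4/19, P(r = 7 | data) = 0.
Averaging over the posterior, P(black next | data) = (0)(3/19) + (1/4)(4/19) + (3/4)(8/19) + (1)(4/19) = 11/19.

0.579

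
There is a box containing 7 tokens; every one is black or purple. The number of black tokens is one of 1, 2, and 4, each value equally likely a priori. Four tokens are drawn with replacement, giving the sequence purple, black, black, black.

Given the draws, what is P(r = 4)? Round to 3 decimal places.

0.807

Compute the likelihood of the observed sequence for each case: P(data | r = 1) = (6/7)(1/7)(1/7)(1/7) = 0.002499; P(data | r = 2) = (5/7)(2/7)(2/7)(2/7) = 0.01666; P(data | r = 4) = (3/7)(4/7)(4/7)(4/7) = 0.079967.
Weighting by the prior gives 1/3 · 0.002499 = 0.00083299, 1/3 · 0.01666 = 0.0055532, 1/3 · 0.079967 = 0.026656; these sum to 0.033042.
By Bayes' rule, P(r = 4 | data) = (0.026656) / (0.033042) = 0.80672.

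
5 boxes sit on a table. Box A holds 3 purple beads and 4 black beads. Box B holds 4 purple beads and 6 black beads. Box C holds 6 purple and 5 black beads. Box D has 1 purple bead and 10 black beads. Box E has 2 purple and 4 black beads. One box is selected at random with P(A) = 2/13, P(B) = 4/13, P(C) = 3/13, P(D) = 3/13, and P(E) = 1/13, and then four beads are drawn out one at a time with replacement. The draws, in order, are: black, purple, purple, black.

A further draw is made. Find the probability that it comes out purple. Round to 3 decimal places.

Under each hypothesis, the probability of the observed sequence is: P(data | box A) = (4/7)(3/7)(3/7)(4/7) = 0.059975; P(data | box B) = (6/10)(4/10)(4/10)(6/10) = 0.0576; P(data | box C) = (5/11)(6/11)(6/11)(5/11) = 0.061471; P(data | box D) = (10/11)(1/11)(1/11)(10/11) = 0.0068301; P(data | box E) = (4/6)(2/6)(2/6)(4/6) = 0.049383.
Weighting by the prior gives 2/13 · 0.059975 = 0.0092269, 4/13 · 0.0576 = 0.017723, 3/13 · 0.061471 = 0.014186, 3/13 · 0.0068301 = 0.0015762, 1/13 · 0.049383 = 0.0037987; summing to 0.046511.
Dividing through by the total gives posterior P(box A | data) = 0.19838, P(box B | data) = 0.38106, P(box C | data) = 0.305, P(box D | data) = 0.033889, P(box E | data) = 0.081673.
So P(purple next | data) = Σ P(purple next | H) P(H | data) = (3/7)(0.19838) + (2/5)(0.38106) + (6/11)(0.305) + (1/11)(0.033889) + (1/3)(0.081673) = 0.43411.

0.434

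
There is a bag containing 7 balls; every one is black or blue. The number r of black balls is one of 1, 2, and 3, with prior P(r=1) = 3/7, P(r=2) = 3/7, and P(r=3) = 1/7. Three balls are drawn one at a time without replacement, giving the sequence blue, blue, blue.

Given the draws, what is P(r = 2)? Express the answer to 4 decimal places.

0.3191

For each hypothesis, P(data | H) works out to: P(data | r = 1) = (6/7)(5/6)(4/5) = 4/7; P(data | r = 2) = (5/7)(4/6)(3/5) = 2/7; P(data | r = 3) = (4/7)(3/6)(2/5) = 4/35.
Multiplying each by its prior: 3/7 · 4/7 = 12/49, 3/7 · 2/7 = 6/49, 1/7 · 4/35 = 4/245; summing to 94/245.
By Bayes' rule, P(r = 2 | data) = (6/49) / (94/245) = 15/47.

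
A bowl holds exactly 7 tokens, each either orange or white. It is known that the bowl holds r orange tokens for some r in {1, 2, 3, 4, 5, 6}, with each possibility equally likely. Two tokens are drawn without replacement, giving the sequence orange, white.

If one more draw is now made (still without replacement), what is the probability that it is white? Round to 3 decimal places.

0.500

Under each hypothesis, the probability of the observed sequence is: P(data | r = 1) = (1/7)(6/6) = 1/7; P(data | r = 2) = (2/7)(5/6) = 5/21; P(data | r = 3) = (3/7)(4/6) = 2/7; P(data | r = 4) = (4/7)(3/6) = 2/7; P(data | r = 5) = (5/7)(2/6) = 5/21; P(data | r = 6) = (6/7)(1/6) = 1/7.
The prior-weighted likelihoods are 1/6 · 1/7 = 1/42, 1/6 · 5/21 = 5/126, 1/6 · 2/7 = 1/21, 1/6 · 2/7 = 1/21, 1/6 · 5/21 = 5/126, 1/6 · 1/7 = 1/42; these sum to 2/9.
Normalising, the posterior is P(r = 1 | data) = 3/28, P(r = 2 | data) = 5/28, P(r = 3 | data) = 3/14, P(r = 4 | data) = 3/14, P(r = 5 | data) = 5/28, P(r = 6 | data) = 3/28.
Averaging over the posterior, P(white next | data) = (1)(3/28) + (4/5)(5/28) + (3/5)(3/14) + (2/5)(3/14) + (1/5)(5/28) + (0)(3/28) = 1/2.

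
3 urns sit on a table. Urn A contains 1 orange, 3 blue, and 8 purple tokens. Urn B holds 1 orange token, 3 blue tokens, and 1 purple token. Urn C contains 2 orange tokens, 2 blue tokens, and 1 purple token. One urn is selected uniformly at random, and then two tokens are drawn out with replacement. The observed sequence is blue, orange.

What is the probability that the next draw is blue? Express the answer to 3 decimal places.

Under each hypothesis, the probability of the observed sequence is: P(data | urn A) = (3/12)(1/12) = 0.020833; P(data | urn B) = (3/5)(1/5) = 0.12; P(data | urn C) = (2/5)(2/5) = 0.16.
Weighting by the prior gives 1/3 · 0.020833 = 0.0069444, 1/3 · 0.12 = 0.04, 1/3 · 0.16 = 0.053333; with total 0.10028.
Dividing through by the total gives posterior P(urn A | data) = 0.069252, P(urn B | data) = 0.39889, P(urn C | data) = 0.53186.
So P(blue next | data) = Σ P(blue next | H) P(H | data) = (1/4)(0.069252) + (3/5)(0.39889) + (2/5)(0.53186) = 0.46939.

0.469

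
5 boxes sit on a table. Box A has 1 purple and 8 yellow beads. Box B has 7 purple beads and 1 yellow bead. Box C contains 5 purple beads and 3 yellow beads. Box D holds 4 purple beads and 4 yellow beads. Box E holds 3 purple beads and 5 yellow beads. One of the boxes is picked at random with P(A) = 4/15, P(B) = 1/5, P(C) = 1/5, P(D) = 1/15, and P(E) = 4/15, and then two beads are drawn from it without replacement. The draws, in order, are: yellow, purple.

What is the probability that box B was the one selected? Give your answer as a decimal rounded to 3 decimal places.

The likelihood of the observed sequence under each hypothesis: P(data | box A) = (8/9)(1/8) = 0.11111; P(data | box B) = (1/8)(7/7) = 0.125; P(data | box C) = (3/8)(5/7) = 0.26786; P(data | box D) = (4/8)(4/7) = 0.28571; P(data | box E) = (5/8)(3/7) = 0.26786.
The prior-weighted likelihoods are 4/15 · 0.11111 = 0.02963, 1/5 · 0.125 = 0.025, 1/5 · 0.26786 = 0.053571, 1/15 · 0.28571 = 0.019048, 4/15 · 0.26786 = 0.071429; with total 0.19868.
Hence P(box B | data) = (0.025) / (0.19868) = 0.12583.

0.126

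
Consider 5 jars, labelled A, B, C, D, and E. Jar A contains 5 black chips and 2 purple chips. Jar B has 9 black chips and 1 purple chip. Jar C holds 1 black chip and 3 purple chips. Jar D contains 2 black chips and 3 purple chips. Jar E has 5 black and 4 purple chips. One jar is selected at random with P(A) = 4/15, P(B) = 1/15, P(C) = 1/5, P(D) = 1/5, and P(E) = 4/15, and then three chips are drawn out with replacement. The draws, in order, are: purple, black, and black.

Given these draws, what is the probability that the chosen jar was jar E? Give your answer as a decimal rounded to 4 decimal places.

0.3343

Under each hypothesis, the probability of the observed sequence is: P(data | jar A) = (2/7)(5/7)(5/7) = 0.14577; P(data | jar B) = (1/10)(9/10)(9/10) = 0.081; P(data | jar C) = (3/4)(1/4)(1/4) = 0.046875; P(data | jar D) = (3/5)(2/5)(2/5) = 0.096; P(data | jar E) = (4/9)(5/9)(5/9) = 0.13717.
Weighting by the prior gives 4/15 · 0.14577 = 0.038873, 1/15 · 0.081 = 0.0054, 1/5 · 0.046875 = 0.009375, 1/5 · 0.096 = 0.0192, 4/15 · 0.13717 = 0.03658; with total 0.10943.
Therefore the posterior P(jar E | data) = (0.03658) / (0.10943) = 0.33428.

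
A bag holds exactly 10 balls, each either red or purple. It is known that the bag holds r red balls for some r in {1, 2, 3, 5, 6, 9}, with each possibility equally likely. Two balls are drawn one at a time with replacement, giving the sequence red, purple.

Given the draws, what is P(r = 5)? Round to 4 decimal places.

0.2404

Under each hypothesis, the probability of the observed sequence is: P(data | r = 1) = (1/10)(9/10) = 9/100; P(data | r = 2) = (2/10)(8/10) = 4/25; P(data | r = 3) = (3/10)(7/10) = 21/100; P(data | r = 5) = (5/10)(5/10) = 1/4; P(data | r = 6) = (6/10)(4/10) = 6/25; P(data | r = 9) = (9/10)(1/10) = 9/100.
The prior-weighted likelihoods are 1/6 · 9/100 = 3/200, 1/6 · 4/25 = 2/75, 1/6 · 21/100 = 7/200, 1/6 · 1/4 = 1/24, 1/6 · 6/25 = 1/25, 1/6 · 9/100 = 3/200; these sum to 13/75.
So P(r = 5 | data) = (1/24) / (13/75) = 25/104.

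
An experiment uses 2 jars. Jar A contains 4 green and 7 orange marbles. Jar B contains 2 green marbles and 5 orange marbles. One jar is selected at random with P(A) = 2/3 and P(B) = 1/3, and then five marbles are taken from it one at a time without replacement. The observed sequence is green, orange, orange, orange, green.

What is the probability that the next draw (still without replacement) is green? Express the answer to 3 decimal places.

For each hypothesis, P(data | H) works out to: P(data | jar A) = (4/11)(7/10)(6/9)(5/8)(3/7) = 1/22; P(data | jar B) = (2/7)(5/6)(4/5)(3/4)(1/3) = 1/21.
Multiplying each by its prior: 2/3 · 1/22 = 1/33, 1/3 · 1/21 = 1/63; with total 32/693.
Normalising, the posterior is P(jar A | data) = 21/32, P(jar B | data) = 11/32.
The predictive probability is P(green next | data) = (1/3)(21/32) + (0)(11/32) = 7/32.

0.219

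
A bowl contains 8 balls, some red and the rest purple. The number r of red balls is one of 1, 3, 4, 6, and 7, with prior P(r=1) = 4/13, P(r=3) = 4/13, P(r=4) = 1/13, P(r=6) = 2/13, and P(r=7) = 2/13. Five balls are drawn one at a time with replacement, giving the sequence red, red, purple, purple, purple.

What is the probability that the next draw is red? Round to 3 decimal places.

The likelihood of the observed sequence under each hypothesis: P(data | r = 1) = (1/8)(1/8)(7/8)(7/8)(7/8) = 0.010468; P(data | r = 3) = (3/8)(3/8)(5/8)(5/8)(5/8) = 0.034332; P(data | r = 4) = (4/8)(4/8)(4/8)(4/8)(4/8) = 0.03125; P(data | r = 6) = (6/8)(6/8)(2/8)(2/8)(2/8) = 0.0087891; P(data | r = 7) = (7/8)(7/8)(1/8)(1/8)(1/8) = 0.0014954.
Multiplying each by its prior: 4/13 · 0.010468 = 0.0032208, 4/13 · 0.034332 = 0.010564, 1/13 · 0.03125 = 0.0024038, 2/13 · 0.0087891 = 0.0013522, 2/13 · 0.0014954 = 0.00023006; these sum to 0.017771.
Normalising, the posterior is P(r = 1 | data) = 0.18124, P(r = 3 | data) = 0.59445, P(r = 4 | data) = 0.13527, P(r = 6 | data) = 0.07609, P(r = 7 | data) = 0.012946.
So P(red next | data) = Σ P(red next | H) P(H | data) = (1/8)(0.18124) + (3/8)(0.59445) + (1/2)(0.13527) + (3/4)(0.07609) + (7/8)(0.012946) = 0.38161.

0.382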